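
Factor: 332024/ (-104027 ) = -616/193 = - 2^3 * 7^1*11^1 * 193^( - 1) 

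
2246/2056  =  1123/1028 = 1.09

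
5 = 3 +2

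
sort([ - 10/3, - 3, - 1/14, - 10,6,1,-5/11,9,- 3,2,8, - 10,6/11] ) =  [-10, - 10, - 10/3 ,-3,- 3, - 5/11, - 1/14 , 6/11,1,  2, 6 , 8  ,  9 ]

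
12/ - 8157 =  - 4/2719 = - 0.00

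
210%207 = 3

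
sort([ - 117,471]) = [ - 117, 471]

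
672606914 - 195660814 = 476946100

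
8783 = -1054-  -  9837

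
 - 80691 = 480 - 81171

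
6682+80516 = 87198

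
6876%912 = 492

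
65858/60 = 32929/30 = 1097.63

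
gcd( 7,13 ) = 1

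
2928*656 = 1920768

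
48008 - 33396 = 14612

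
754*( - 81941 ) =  - 61783514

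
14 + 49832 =49846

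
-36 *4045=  -145620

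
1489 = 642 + 847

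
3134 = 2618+516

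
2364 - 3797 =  - 1433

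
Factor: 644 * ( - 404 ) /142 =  - 2^3*7^1*23^1*71^(-1)*101^1 =-  130088/71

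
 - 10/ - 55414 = 5/27707  =  0.00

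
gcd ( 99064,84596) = 4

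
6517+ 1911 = 8428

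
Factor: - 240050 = -2^1*5^2*4801^1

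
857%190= 97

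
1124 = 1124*1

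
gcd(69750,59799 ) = 93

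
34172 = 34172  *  1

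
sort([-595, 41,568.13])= [-595,41,568.13 ] 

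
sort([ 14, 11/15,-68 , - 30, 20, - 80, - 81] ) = [ - 81, - 80, - 68, - 30,11/15,  14, 20]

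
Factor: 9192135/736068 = 2^( - 2)*5^1*61339^(-1 )* 612809^1 = 3064045/245356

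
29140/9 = 3237+ 7/9 = 3237.78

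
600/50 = 12  =  12.00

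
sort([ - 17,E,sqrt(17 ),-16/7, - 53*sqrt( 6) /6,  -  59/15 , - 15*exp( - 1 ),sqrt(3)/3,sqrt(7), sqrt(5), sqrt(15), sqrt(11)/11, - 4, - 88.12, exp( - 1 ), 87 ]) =[ - 88.12, - 53*sqrt ( 6)/6, - 17, - 15 * exp( - 1), - 4,-59/15, - 16/7, sqrt (11)/11 , exp(  -  1),sqrt(3 )/3, sqrt(5 ), sqrt( 7),E, sqrt(15),  sqrt( 17),87]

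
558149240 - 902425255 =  -344276015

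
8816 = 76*116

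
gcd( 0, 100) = 100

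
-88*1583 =  -  139304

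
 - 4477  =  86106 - 90583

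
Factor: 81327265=5^1 * 16265453^1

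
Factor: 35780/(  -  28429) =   -  2^2*5^1*1789^1*28429^ (-1) 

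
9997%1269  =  1114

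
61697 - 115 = 61582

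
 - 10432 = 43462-53894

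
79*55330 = 4371070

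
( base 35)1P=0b111100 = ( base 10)60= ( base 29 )22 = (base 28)24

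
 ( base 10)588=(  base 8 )1114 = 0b1001001100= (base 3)210210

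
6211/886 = 6211/886 =7.01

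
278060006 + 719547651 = 997607657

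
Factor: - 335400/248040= -3^( - 1 )*5^1*43^1*53^( - 1 )  =  - 215/159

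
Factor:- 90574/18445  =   - 2^1*5^( - 1)*7^( - 1) * 11^1*17^( - 1)*23^1*31^(-1 )*179^1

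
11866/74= 5933/37 =160.35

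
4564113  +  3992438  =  8556551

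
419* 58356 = 24451164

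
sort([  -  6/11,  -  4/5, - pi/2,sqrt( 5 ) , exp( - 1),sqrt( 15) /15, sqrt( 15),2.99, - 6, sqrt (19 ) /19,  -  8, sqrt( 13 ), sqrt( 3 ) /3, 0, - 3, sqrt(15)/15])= [ - 8, - 6,  -  3, - pi/2,- 4/5 ,-6/11, 0, sqrt( 19 ) /19, sqrt (15)/15,sqrt(15)/15, exp(-1 ), sqrt(3 )/3, sqrt( 5), 2.99, sqrt(13), sqrt ( 15 ) ] 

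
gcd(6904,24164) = 3452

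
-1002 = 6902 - 7904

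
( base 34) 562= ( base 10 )5986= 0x1762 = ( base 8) 13542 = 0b1011101100010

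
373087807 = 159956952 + 213130855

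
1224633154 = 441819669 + 782813485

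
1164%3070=1164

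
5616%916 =120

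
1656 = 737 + 919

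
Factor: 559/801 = 3^( - 2 )*13^1*43^1*89^( - 1 )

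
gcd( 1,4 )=1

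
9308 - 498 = 8810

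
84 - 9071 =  - 8987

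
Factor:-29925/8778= -2^( - 1 )*3^1*5^2*11^( - 1 ) = -75/22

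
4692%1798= 1096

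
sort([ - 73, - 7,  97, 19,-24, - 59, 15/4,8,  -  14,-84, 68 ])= [ - 84, - 73, - 59,-24, - 14,- 7,15/4,8, 19 , 68,97]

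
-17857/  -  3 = 5952 + 1/3=5952.33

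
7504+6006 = 13510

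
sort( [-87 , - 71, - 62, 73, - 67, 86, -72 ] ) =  [-87,-72, - 71,-67,-62, 73, 86 ] 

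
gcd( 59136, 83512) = 88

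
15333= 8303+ 7030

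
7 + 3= 10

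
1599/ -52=-123/4 = -30.75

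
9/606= 3/202 = 0.01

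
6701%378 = 275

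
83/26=83/26 = 3.19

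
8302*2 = 16604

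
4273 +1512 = 5785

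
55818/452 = 27909/226 = 123.49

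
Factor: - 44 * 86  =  - 3784 = -  2^3*11^1 * 43^1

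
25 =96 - 71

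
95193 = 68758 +26435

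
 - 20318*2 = -40636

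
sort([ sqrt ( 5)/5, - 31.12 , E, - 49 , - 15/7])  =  [ -49, - 31.12, - 15/7, sqrt( 5 )/5,E]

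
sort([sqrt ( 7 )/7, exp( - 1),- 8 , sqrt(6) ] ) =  [-8, exp(  -  1 ), sqrt ( 7 ) /7,sqrt( 6) ] 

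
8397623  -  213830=8183793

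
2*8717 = 17434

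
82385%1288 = 1241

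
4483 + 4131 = 8614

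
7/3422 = 7/3422 = 0.00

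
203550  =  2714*75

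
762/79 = 9 + 51/79 = 9.65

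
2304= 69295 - 66991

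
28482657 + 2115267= 30597924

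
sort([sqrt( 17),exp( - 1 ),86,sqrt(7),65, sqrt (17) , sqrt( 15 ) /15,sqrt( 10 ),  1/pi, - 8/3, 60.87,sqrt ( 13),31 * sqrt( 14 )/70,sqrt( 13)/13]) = [  -  8/3,sqrt( 15 )/15,sqrt (13) /13,1/pi,exp( - 1),31 *sqrt( 14 ) /70,sqrt( 7),sqrt( 10), sqrt( 13),sqrt( 17),sqrt( 17),60.87,  65,  86]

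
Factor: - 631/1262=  - 2^(-1) = - 1/2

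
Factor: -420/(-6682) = 2^1*3^1*5^1*7^1*13^( - 1 )*257^( - 1) = 210/3341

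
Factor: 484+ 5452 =2^4*7^1*53^1 = 5936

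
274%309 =274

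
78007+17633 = 95640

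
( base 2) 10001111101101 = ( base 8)21755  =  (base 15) 2ad2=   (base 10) 9197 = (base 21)khk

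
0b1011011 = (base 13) 70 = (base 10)91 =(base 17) 56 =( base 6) 231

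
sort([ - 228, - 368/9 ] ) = [ - 228, - 368/9 ]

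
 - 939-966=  - 1905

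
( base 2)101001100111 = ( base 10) 2663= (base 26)3ob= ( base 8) 5147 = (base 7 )10523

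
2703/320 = 2703/320=8.45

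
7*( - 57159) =  -  400113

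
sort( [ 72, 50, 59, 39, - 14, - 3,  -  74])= [-74,-14,-3,39,50, 59,  72] 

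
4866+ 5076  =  9942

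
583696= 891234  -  307538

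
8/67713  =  8/67713 = 0.00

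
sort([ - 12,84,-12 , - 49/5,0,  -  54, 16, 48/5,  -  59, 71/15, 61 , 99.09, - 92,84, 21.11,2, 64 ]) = [ - 92,-59, - 54, - 12, - 12, -49/5,0,2, 71/15,48/5,16, 21.11,61, 64, 84,84,99.09 ]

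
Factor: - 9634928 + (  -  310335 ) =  - 2539^1* 3917^1 = - 9945263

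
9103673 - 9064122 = 39551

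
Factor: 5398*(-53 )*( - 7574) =2166875956 = 2^2*7^1*53^1 * 541^1*2699^1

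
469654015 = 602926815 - 133272800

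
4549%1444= 217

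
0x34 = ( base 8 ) 64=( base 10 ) 52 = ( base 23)26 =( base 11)48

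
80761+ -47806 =32955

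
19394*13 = 252122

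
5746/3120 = 221/120 =1.84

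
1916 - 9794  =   - 7878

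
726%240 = 6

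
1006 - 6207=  - 5201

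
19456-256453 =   -  236997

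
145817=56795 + 89022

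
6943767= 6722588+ 221179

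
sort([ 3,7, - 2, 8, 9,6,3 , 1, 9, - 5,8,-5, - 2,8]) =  [ - 5, - 5, - 2,-2, 1,3,  3,6, 7, 8, 8,8, 9,9] 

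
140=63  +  77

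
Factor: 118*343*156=6313944 = 2^3*3^1*7^3*13^1*59^1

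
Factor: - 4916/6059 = -2^2 * 73^ ( - 1)* 83^(-1 )*1229^1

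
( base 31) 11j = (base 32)VJ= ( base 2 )1111110011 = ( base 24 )1i3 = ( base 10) 1011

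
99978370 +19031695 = 119010065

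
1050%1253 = 1050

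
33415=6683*5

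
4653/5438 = 4653/5438 = 0.86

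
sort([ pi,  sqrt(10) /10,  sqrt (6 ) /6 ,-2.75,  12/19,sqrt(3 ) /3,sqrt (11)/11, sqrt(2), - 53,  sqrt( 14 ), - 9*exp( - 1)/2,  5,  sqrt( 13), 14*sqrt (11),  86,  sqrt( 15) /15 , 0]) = [ - 53, - 2.75, - 9* exp(-1)/2,0,  sqrt( 15)/15,sqrt(11)/11 , sqrt( 10 )/10,  sqrt ( 6 )/6, sqrt (3 )/3,  12/19, sqrt( 2 ) , pi , sqrt( 13 ),sqrt( 14 ),  5, 14*sqrt( 11),86 ] 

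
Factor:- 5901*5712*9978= - 336323576736 =-2^5*3^3*7^2*17^1*281^1*1663^1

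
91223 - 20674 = 70549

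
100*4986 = 498600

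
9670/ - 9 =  -1075 + 5/9 = - 1074.44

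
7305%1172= 273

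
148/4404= 37/1101 = 0.03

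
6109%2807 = 495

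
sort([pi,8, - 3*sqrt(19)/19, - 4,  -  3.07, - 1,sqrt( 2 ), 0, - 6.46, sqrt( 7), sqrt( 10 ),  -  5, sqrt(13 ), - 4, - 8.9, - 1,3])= [ - 8.9,  -  6.46,-5,  -  4,-4, - 3.07, - 1,-1, - 3*sqrt( 19) /19, 0, sqrt ( 2 ),sqrt( 7 ), 3, pi,sqrt(10 ),sqrt( 13 ),  8] 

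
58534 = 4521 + 54013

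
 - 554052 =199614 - 753666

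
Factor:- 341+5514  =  5173  =  7^1 * 739^1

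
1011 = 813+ 198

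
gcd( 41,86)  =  1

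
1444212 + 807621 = 2251833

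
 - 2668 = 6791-9459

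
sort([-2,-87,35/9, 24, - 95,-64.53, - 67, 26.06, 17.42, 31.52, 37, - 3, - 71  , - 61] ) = [ - 95,-87, - 71, - 67, - 64.53, - 61, - 3, - 2,  35/9,  17.42, 24, 26.06, 31.52 , 37]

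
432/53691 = 144/17897 = 0.01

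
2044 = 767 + 1277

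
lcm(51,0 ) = 0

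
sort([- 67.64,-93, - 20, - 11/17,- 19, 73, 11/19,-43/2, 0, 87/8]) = [-93, - 67.64 ,-43/2, - 20,  -  19,-11/17, 0,11/19, 87/8,73] 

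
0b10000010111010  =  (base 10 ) 8378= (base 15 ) 2738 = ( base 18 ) 17f8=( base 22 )h6i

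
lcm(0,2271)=0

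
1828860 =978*1870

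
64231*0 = 0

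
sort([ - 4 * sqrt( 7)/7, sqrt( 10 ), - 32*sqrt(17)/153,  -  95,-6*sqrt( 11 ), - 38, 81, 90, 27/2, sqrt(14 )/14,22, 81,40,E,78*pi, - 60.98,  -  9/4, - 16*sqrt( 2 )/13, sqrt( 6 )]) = [ - 95, - 60.98, - 38, -6 * sqrt( 11), - 9/4, - 16*sqrt( 2 )/13,-4*sqrt(7)/7, - 32*sqrt( 17)/153,sqrt( 14)/14, sqrt( 6 ),E,sqrt(10), 27/2, 22,40,  81,81, 90,  78 *pi ] 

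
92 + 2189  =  2281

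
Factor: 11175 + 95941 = 2^2*61^1* 439^1 = 107116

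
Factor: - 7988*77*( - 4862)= 2990499512 =2^3 * 7^1*11^2*13^1*17^1*1997^1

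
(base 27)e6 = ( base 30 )CO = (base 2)110000000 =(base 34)ba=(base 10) 384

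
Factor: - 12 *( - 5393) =64716   =  2^2 * 3^1  *  5393^1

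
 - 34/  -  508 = 17/254=0.07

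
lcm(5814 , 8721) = 17442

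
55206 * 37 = 2042622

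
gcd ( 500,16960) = 20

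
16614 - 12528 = 4086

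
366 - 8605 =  - 8239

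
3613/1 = 3613 = 3613.00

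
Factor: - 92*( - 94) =8648 = 2^3  *23^1*47^1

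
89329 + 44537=133866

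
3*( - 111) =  - 333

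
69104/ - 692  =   - 100 + 24/173 = -99.86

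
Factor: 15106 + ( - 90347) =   -  75241 =- 67^1 * 1123^1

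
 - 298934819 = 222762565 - 521697384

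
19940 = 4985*4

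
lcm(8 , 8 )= 8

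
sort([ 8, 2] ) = [ 2,8 ] 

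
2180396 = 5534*394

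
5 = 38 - 33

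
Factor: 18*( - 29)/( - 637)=522/637= 2^1 * 3^2*7^( - 2)*13^(-1)*29^1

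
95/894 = 95/894 = 0.11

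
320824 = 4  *80206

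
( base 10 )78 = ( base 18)46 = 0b1001110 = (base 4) 1032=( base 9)86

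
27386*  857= 23469802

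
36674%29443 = 7231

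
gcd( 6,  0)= 6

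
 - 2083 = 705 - 2788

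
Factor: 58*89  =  2^1 * 29^1 *89^1=5162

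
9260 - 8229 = 1031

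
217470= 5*43494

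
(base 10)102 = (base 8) 146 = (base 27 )3l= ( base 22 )4E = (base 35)2w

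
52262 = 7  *7466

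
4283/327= 13  +  32/327 = 13.10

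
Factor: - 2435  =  -5^1 * 487^1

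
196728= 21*9368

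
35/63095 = 7/12619 = 0.00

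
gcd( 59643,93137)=1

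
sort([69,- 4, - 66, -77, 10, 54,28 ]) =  [-77 , - 66 , - 4 , 10, 28 , 54, 69] 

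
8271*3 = 24813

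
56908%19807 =17294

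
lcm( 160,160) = 160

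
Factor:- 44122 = -2^1*13^1*1697^1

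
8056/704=1007/88=   11.44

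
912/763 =1 + 149/763 = 1.20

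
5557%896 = 181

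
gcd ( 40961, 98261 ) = 1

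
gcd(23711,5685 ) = 1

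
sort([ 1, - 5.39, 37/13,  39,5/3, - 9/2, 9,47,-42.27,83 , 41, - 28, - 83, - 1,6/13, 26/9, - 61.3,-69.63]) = [-83, - 69.63 , - 61.3,-42.27,- 28, - 5.39, - 9/2,  -  1,6/13, 1,  5/3, 37/13, 26/9,9 , 39,41, 47,83]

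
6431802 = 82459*78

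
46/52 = 23/26 = 0.88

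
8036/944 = 8 + 121/236 = 8.51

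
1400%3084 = 1400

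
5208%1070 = 928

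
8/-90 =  - 1 + 41/45 = -0.09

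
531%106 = 1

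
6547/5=1309+2/5 = 1309.40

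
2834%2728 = 106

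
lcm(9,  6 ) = 18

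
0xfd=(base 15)11d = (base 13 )166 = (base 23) b0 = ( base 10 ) 253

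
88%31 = 26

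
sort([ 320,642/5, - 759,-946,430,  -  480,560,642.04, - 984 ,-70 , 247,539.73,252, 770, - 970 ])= [ - 984,-970, - 946, - 759,-480 , - 70,642/5,  247,252, 320,430,539.73, 560 , 642.04, 770 ] 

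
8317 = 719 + 7598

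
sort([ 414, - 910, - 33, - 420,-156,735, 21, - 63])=[ - 910, - 420, - 156, - 63, - 33, 21,414,  735] 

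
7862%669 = 503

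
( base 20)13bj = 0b10010011011111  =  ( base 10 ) 9439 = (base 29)B6E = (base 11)7101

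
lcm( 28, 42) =84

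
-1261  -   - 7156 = 5895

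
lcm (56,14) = 56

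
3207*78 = 250146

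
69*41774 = 2882406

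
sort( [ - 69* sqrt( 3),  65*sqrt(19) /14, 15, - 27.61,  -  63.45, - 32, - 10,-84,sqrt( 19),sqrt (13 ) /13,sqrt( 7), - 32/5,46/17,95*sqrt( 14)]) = [ -69*sqrt( 3 ) , - 84, - 63.45, - 32, - 27.61, - 10,-32/5, sqrt( 13)/13,sqrt( 7)  ,  46/17,  sqrt( 19),15,65*sqrt( 19 )/14, 95*sqrt( 14)] 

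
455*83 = 37765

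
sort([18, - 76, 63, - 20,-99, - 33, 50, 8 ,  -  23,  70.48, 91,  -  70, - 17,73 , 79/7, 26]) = [ - 99, - 76, - 70,-33, - 23,  -  20, - 17, 8, 79/7 , 18,26,50, 63 , 70.48, 73, 91] 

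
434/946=217/473 = 0.46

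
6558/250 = 26+29/125=26.23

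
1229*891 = 1095039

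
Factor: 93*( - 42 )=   -  2^1*3^2* 7^1*31^1 = - 3906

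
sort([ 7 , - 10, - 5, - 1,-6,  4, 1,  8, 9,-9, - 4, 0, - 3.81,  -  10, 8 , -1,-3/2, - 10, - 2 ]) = [ - 10 , - 10, - 10,-9, - 6,- 5 , - 4,- 3.81, - 2, - 3/2 , - 1, - 1, 0,1, 4 , 7, 8, 8,9 ] 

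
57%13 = 5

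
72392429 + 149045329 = 221437758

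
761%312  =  137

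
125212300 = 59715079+65497221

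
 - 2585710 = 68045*(-38 )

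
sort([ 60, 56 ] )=[ 56,  60]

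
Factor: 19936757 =19^1 * 211^1*4973^1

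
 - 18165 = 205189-223354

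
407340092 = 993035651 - 585695559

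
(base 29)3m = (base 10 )109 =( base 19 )5e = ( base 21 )54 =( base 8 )155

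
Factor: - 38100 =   -  2^2*3^1*5^2*127^1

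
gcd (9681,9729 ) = 3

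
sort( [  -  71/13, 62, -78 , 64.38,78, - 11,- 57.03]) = [ - 78 , - 57.03, - 11, - 71/13,  62,64.38, 78 ]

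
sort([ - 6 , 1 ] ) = [ - 6,1 ]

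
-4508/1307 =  - 4508/1307 = - 3.45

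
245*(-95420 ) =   -  23377900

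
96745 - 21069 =75676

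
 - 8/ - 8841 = 8/8841  =  0.00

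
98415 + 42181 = 140596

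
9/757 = 9/757 = 0.01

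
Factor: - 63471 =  - 3^1*21157^1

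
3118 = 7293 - 4175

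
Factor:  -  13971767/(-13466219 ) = 13^( - 1 ) * 59^ ( - 1 ) * 97^( - 1 ) * 181^ ( - 1)*13971767^1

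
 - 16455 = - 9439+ - 7016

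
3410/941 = 3+587/941 = 3.62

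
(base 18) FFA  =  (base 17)10d6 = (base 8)12024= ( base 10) 5140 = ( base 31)5AP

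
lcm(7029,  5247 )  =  372537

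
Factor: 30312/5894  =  36/7 = 2^2*3^2*7^( - 1) 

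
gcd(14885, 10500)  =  5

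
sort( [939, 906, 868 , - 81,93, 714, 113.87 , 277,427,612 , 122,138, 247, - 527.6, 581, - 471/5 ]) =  [ - 527.6, - 471/5, - 81 , 93, 113.87, 122, 138, 247, 277,427,  581,612, 714, 868,906, 939]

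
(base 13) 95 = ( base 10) 122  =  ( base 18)6E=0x7A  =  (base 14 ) 8a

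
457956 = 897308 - 439352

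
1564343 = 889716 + 674627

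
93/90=31/30 = 1.03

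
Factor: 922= 2^1*461^1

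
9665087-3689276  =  5975811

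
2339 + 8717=11056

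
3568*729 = 2601072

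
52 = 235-183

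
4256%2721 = 1535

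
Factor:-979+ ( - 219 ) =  -1198 = - 2^1*599^1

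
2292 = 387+1905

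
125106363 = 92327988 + 32778375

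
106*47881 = 5075386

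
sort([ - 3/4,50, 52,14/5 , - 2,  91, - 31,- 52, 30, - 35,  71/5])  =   [-52, - 35, - 31,  -  2 ,-3/4 , 14/5,71/5, 30, 50,52, 91]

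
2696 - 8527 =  - 5831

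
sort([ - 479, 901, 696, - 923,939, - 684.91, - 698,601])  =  [-923,- 698,-684.91, - 479, 601,696, 901,939]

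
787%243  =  58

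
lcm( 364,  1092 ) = 1092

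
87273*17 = 1483641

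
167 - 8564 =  - 8397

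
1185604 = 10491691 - 9306087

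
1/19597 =1/19597 =0.00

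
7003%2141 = 580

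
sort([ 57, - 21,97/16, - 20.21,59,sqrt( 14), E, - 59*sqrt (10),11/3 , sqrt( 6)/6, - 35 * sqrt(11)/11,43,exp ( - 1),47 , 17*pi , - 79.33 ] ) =[ - 59 * sqrt (10 ), - 79.33,-21,-20.21,-35*sqrt(11)/11,exp ( - 1),sqrt(6)/6, E,11/3, sqrt( 14),  97/16,43, 47 , 17*pi,57,59]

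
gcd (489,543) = 3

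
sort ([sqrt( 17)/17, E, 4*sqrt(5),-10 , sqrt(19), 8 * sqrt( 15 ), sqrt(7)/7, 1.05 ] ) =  [ - 10, sqrt( 17 ) /17, sqrt ( 7)/7, 1.05, E, sqrt(19), 4*sqrt( 5), 8*sqrt(15)]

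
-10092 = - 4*2523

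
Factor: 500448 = 2^5*3^1 * 13^1*401^1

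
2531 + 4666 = 7197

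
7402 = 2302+5100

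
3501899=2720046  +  781853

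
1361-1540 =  - 179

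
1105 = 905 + 200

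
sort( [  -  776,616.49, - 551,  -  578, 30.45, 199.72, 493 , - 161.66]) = [ - 776,-578, - 551,-161.66, 30.45, 199.72, 493, 616.49 ] 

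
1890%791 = 308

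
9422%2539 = 1805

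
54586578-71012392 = -16425814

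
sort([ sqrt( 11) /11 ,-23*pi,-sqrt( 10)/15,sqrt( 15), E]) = [ - 23*pi, - sqrt(10) /15, sqrt(11 )/11, E, sqrt( 15)] 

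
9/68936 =9/68936 = 0.00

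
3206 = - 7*(-458)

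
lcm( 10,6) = 30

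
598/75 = 7+73/75 = 7.97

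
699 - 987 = - 288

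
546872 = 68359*8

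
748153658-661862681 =86290977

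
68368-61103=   7265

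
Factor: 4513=4513^1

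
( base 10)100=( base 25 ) 40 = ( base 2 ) 1100100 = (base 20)50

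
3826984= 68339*56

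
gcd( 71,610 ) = 1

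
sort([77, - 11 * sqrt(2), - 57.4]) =[ - 57.4, - 11*sqrt(2), 77 ]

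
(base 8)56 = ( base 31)1F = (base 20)26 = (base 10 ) 46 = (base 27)1J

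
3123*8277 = 25849071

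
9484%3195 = 3094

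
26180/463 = 26180/463= 56.54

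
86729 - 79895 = 6834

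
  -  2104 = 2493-4597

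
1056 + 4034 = 5090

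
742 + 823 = 1565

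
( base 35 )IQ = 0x290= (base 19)1fa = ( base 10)656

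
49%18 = 13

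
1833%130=13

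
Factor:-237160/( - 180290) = 2^2 * 7^2*149^(-1 ) = 196/149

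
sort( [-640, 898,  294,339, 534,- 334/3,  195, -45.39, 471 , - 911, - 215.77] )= [-911, - 640, - 215.77, - 334/3,  -  45.39, 195, 294 , 339,471,534,898]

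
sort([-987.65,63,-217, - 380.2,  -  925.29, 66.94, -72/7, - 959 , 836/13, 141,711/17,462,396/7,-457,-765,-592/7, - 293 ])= [ - 987.65, - 959, - 925.29, - 765, - 457, - 380.2,-293,- 217 ,-592/7, - 72/7, 711/17, 396/7, 63, 836/13,66.94,141, 462]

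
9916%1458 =1168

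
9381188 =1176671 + 8204517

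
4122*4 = 16488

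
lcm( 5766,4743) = 294066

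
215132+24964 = 240096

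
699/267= 2 + 55/89 = 2.62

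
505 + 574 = 1079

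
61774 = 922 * 67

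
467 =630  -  163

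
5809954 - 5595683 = 214271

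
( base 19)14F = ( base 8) 704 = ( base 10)452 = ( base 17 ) 19a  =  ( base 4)13010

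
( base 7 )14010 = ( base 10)3780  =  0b111011000100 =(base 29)4EA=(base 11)2927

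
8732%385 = 262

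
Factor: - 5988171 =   -  3^1*7^1 * 285151^1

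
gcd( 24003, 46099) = 1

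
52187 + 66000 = 118187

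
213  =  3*71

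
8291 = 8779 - 488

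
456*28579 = 13032024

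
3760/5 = 752 =752.00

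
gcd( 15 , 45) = 15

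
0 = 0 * 732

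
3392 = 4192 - 800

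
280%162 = 118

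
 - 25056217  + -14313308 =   -  39369525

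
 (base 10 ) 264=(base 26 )A4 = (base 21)cc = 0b100001000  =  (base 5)2024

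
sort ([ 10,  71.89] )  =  [ 10,71.89 ] 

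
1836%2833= 1836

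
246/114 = 2 + 3/19=2.16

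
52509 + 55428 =107937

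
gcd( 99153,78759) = 9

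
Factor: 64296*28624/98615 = 1840408704/98615 = 2^7* 3^2*5^( - 1)*11^( -2)*19^1 * 47^1 *163^( - 1) * 1789^1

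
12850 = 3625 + 9225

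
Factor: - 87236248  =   - 2^3*11^1*17^1*58313^1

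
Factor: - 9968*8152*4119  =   - 334706381184 = - 2^7 * 3^1*7^1 * 89^1*1019^1 * 1373^1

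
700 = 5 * 140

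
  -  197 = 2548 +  -2745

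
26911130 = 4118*6535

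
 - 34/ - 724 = 17/362 = 0.05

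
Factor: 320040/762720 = 2^( -2)*3^1 * 127^1*227^ ( - 1 ) = 381/908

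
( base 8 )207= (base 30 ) 4F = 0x87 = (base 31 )4B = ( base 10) 135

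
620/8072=155/2018 =0.08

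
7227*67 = 484209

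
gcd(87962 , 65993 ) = 1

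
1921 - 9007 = -7086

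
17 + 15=32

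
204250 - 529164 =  - 324914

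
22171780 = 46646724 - 24474944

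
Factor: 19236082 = 2^1*9618041^1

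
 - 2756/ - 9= 306 + 2/9 = 306.22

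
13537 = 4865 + 8672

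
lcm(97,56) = 5432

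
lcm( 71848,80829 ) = 646632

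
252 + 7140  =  7392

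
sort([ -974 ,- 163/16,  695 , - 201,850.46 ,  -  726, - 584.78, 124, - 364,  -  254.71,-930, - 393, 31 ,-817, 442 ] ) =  [-974,-930,  -  817, - 726, - 584.78, - 393, - 364,-254.71, - 201, - 163/16,31, 124, 442, 695, 850.46 ]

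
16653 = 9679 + 6974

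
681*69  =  46989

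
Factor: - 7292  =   - 2^2*1823^1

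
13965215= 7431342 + 6533873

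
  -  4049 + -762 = - 4811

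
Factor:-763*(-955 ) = 5^1*7^1*109^1*191^1 = 728665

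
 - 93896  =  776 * ( - 121 ) 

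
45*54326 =2444670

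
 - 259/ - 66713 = 259/66713 = 0.00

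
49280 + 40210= 89490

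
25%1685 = 25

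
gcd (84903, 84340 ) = 1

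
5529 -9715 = - 4186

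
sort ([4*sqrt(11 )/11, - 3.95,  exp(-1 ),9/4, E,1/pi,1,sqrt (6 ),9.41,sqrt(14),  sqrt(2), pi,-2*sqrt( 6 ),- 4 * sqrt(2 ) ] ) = [ - 4*sqrt(2), - 2*sqrt(6), - 3.95, 1/pi,exp( - 1),1,4*sqrt( 11 )/11, sqrt(2 ),9/4,sqrt(6),E,pi,sqrt( 14),9.41]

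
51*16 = 816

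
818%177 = 110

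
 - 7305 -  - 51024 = 43719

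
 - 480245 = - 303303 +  - 176942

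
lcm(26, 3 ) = 78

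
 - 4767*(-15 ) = 71505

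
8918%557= 6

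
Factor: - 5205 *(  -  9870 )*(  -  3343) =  - 2^1*3^2*5^2*7^1*47^1 * 347^1*3343^1 = -  171741109050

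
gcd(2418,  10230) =186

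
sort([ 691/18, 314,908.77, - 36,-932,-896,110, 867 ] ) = [-932,-896,  -  36,691/18, 110, 314,867,908.77 ] 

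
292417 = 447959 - 155542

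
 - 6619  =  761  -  7380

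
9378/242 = 4689/121 = 38.75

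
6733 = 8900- 2167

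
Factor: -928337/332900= - 2^(-2)*5^( - 2 )*3329^( - 1 )*928337^1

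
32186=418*77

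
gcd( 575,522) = 1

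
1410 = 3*470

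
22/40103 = 22/40103 = 0.00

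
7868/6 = 1311 + 1/3 = 1311.33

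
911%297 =20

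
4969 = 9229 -4260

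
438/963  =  146/321 = 0.45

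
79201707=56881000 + 22320707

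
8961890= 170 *52717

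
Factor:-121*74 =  - 2^1*11^2*37^1 = - 8954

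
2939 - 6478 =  - 3539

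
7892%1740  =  932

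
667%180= 127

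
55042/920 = 59 + 381/460 = 59.83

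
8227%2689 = 160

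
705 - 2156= -1451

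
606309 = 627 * 967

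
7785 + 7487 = 15272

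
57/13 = 4 + 5/13 = 4.38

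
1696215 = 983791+712424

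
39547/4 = 39547/4=9886.75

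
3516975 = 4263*825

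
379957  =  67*5671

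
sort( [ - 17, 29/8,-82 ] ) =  [ - 82,-17, 29/8 ]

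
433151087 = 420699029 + 12452058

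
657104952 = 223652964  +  433451988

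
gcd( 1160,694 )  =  2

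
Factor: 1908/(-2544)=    - 3/4 = -2^(-2 )*3^1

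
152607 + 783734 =936341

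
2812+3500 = 6312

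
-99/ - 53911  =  9/4901  =  0.00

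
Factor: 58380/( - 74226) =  - 70/89 = - 2^1 * 5^1*7^1*89^(- 1 ) 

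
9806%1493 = 848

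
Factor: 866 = 2^1*433^1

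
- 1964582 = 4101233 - 6065815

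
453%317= 136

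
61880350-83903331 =-22022981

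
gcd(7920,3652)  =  44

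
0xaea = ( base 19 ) 7E1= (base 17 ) 9b6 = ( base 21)671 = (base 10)2794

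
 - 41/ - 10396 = 41/10396 = 0.00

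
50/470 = 5/47 = 0.11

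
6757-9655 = -2898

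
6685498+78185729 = 84871227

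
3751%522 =97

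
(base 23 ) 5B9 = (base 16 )b5b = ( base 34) 2hh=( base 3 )10222200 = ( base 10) 2907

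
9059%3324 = 2411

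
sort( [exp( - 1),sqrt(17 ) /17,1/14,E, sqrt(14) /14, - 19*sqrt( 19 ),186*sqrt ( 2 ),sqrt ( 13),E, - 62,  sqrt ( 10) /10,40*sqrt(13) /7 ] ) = [ - 19*sqrt ( 19), - 62, 1/14,sqrt( 17) /17,sqrt(14)/14, sqrt( 10 ) /10,exp( - 1),E, E,  sqrt( 13 ),40*sqrt(13)/7, 186*sqrt ( 2 )]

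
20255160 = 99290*204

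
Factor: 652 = 2^2 * 163^1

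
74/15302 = 37/7651=0.00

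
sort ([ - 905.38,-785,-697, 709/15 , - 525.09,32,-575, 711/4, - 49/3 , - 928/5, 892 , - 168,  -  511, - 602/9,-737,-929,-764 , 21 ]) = [ - 929,-905.38, - 785,-764,-737 , - 697, - 575 , - 525.09, - 511, - 928/5,-168, - 602/9,-49/3,21, 32,709/15, 711/4 , 892]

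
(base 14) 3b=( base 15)38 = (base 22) 29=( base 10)53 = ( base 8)65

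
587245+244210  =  831455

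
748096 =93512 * 8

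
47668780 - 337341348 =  - 289672568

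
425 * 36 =15300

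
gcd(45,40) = 5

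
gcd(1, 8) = 1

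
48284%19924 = 8436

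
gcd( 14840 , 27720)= 280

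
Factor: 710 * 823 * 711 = 415458630 =2^1 * 3^2*5^1  *71^1*79^1*823^1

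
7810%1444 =590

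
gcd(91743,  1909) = 1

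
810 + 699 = 1509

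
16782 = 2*8391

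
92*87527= 8052484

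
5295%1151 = 691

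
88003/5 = 17600 + 3/5= 17600.60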